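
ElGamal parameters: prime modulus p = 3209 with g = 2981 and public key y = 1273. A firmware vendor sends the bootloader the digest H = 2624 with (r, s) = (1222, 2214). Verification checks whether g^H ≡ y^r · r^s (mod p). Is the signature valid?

Left side g^H mod p:
Squares mod 3209: 2981^1≡2981, 2981^2≡640, 2981^4≡2057, 2981^8≡1787, 2981^16≡414, 2981^32≡1319, 2981^64≡483, 2981^128≡2241, 2981^256≡3205, 2981^512≡16, 2981^1024≡256, 2981^2048≡1356
2624 = 2048 + 512 + 64, so 2981^2624 ≡ 1356·16·483 ≡ 1783 (mod 3209)
Right side y^r · r^s mod p:
Squares mod 3209: 1273^1≡1273, 1273^2≡3193, 1273^4≡256, 1273^8≡1356, 1273^16≡3188, 1273^32≡441, 1273^64≡1941, 1273^128≡115, 1273^256≡389, 1273^512≡498, 1273^1024≡911
1222 = 1024 + 128 + 64 + 4 + 2, so 1273^1222 ≡ 911·115·1941·256·3193 ≡ 1865 (mod 3209)
Squares mod 3209: 1222^1≡1222, 1222^2≡1099, 1222^4≡1217, 1222^8≡1740, 1222^16≡1513, 1222^32≡1152, 1222^64≡1787, 1222^128≡414, 1222^256≡1319, 1222^512≡483, 1222^1024≡2241, 1222^2048≡3205
2214 = 2048 + 128 + 32 + 4 + 2, so 1222^2214 ≡ 3205·414·1152·1217·1099 ≡ 3086 (mod 3209)
1865·3086 = 5755390 ≡ 1653 (mod 3209)
1783 ≠ 1653, so verification fails.

invalid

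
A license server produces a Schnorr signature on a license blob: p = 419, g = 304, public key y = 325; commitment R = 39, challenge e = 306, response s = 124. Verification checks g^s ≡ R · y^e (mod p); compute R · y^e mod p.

Squares mod 419: 325^1≡325, 325^2≡37, 325^4≡112, 325^8≡393, 325^16≡257, 325^32≡266, 325^64≡364, 325^128≡92, 325^256≡84
306 = 256 + 32 + 16 + 2, so 325^306 ≡ 84·266·257·37 ≡ 62 (mod 419)
R · y^e ≡ 39·62 = 2418 ≡ 323 (mod 419)

323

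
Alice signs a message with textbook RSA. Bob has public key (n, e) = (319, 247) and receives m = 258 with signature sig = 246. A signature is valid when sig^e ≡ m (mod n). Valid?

yes

sig^2 ≡ 246^2 = 60516 ≡ 225
sig^4 ≡ 225^2 = 50625 ≡ 223
sig^8 ≡ 223^2 = 49729 ≡ 284
sig^16 ≡ 284^2 = 80656 ≡ 268
sig^32 ≡ 268^2 = 71824 ≡ 49
sig^64 ≡ 49^2 = 2401 ≡ 168
sig^128 ≡ 168^2 = 28224 ≡ 152
247 = 128 + 64 + 32 + 16 + 4 + 2 + 1, so sig^247 ≡ 152·168·49·268·223·225·246 ≡ 258 (mod 319)
258 = m, so the signature checks out.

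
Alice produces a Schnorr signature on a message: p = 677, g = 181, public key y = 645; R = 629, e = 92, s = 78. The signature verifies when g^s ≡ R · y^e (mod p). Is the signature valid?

g^s mod p:
181^2 = 32761 ≡ 265
181^4 ≡ 265^2 = 70225 ≡ 494
181^8 ≡ 494^2 = 244036 ≡ 316
181^16 ≡ 316^2 = 99856 ≡ 337
181^32 ≡ 337^2 = 113569 ≡ 510
181^64 ≡ 510^2 = 260100 ≡ 132
78 = 64 + 8 + 4 + 2, so 181^78 ≡ 132·316·494·265 ≡ 431 (mod 677)
R · y^e mod p:
645^2 = 416025 ≡ 347
645^4 ≡ 347^2 = 120409 ≡ 580
645^8 ≡ 580^2 = 336400 ≡ 608
645^16 ≡ 608^2 = 369664 ≡ 22
645^32 ≡ 22^2 = 484
645^64 ≡ 484^2 = 234256 ≡ 14
92 = 64 + 16 + 8 + 4, so 645^92 ≡ 14·22·608·580 ≡ 656 (mod 677)
629·656 = 412624 ≡ 331 (mod 677)
431 ≠ 331; the check fails.

invalid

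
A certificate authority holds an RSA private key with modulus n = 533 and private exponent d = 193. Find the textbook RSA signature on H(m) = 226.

5

(H(m))^2 ≡ 226^2 = 51076 ≡ 441
(H(m))^4 ≡ 441^2 = 194481 ≡ 469
(H(m))^8 ≡ 469^2 = 219961 ≡ 365
(H(m))^16 ≡ 365^2 = 133225 ≡ 508
(H(m))^32 ≡ 508^2 = 258064 ≡ 92
(H(m))^64 ≡ 92^2 = 8464 ≡ 469
(H(m))^128 ≡ 469^2 = 219961 ≡ 365
193 = 128 + 64 + 1, so (H(m))^193 ≡ 365·469·226 ≡ 5 (mod 533)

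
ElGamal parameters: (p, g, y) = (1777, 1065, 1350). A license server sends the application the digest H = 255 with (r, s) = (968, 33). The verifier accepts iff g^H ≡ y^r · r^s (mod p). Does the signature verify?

Left side g^H mod p:
1065^2 = 1134225 ≡ 499
1065^4 ≡ 499^2 = 249001 ≡ 221
1065^8 ≡ 221^2 = 48841 ≡ 862
1065^16 ≡ 862^2 = 743044 ≡ 258
1065^32 ≡ 258^2 = 66564 ≡ 815
1065^64 ≡ 815^2 = 664225 ≡ 1404
1065^128 ≡ 1404^2 = 1971216 ≡ 523
255 = 128 + 64 + 32 + 16 + 8 + 4 + 2 + 1, so 1065^255 ≡ 523·1404·815·258·862·221·499·1065 ≡ 996 (mod 1777)
Right side y^r · r^s mod p:
1350^2 = 1822500 ≡ 1075
1350^4 ≡ 1075^2 = 1155625 ≡ 575
1350^8 ≡ 575^2 = 330625 ≡ 103
1350^16 ≡ 103^2 = 10609 ≡ 1724
1350^32 ≡ 1724^2 = 2972176 ≡ 1032
1350^64 ≡ 1032^2 = 1065024 ≡ 601
1350^128 ≡ 601^2 = 361201 ≡ 470
1350^256 ≡ 470^2 = 220900 ≡ 552
1350^512 ≡ 552^2 = 304704 ≡ 837
968 = 512 + 256 + 128 + 64 + 8, so 1350^968 ≡ 837·552·470·601·103 ≡ 133 (mod 1777)
968^2 = 937024 ≡ 545
968^4 ≡ 545^2 = 297025 ≡ 266
968^8 ≡ 266^2 = 70756 ≡ 1453
968^16 ≡ 1453^2 = 2111209 ≡ 133
968^32 ≡ 133^2 = 17689 ≡ 1696
33 = 32 + 1, so 968^33 ≡ 1696·968 ≡ 1557 (mod 1777)
133·1557 = 207081 ≡ 949 (mod 1777)
996 ≠ 949, so verification fails.

does not verify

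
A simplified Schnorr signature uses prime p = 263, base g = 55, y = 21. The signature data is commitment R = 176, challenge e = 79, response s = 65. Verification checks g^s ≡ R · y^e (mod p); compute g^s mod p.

195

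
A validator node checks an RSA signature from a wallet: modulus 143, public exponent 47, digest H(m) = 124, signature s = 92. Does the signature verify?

does not verify

s^2 ≡ 92^2 = 8464 ≡ 27
s^4 ≡ 27^2 = 729 ≡ 14
s^8 ≡ 14^2 = 196 ≡ 53
s^16 ≡ 53^2 = 2809 ≡ 92
s^32 ≡ 92^2 = 8464 ≡ 27
47 = 32 + 8 + 4 + 2 + 1, so s^47 ≡ 27·53·14·27·92 ≡ 27 (mod 143)
s^47 mod 143 = 27, but H(m) = 124.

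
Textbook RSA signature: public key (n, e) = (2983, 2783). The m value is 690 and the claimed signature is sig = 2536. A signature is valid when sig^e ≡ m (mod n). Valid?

Squares mod 2983: sig^1≡2536, sig^2≡2931, sig^4≡2704, sig^8≡283, sig^16≡2531, sig^32≡1460, sig^64≡1738, sig^128≡1848, sig^256≡2552, sig^512≡815, sig^1024≡1999, sig^2048≡1764
2783 = 2048 + 512 + 128 + 64 + 16 + 8 + 4 + 2 + 1, so sig^2783 ≡ 1764·815·1848·1738·2531·283·2704·2931·2536 ≡ 1753 (mod 2983)
1753 ≠ 690, so verification fails.

no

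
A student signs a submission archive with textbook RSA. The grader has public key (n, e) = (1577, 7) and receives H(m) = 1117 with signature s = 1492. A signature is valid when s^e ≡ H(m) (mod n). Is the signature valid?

s^7 mod 1577 = 1117
1117 = H(m), so the signature checks out.

valid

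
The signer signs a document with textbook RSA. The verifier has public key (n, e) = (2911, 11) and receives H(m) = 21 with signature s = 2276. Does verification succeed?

fails

Squares mod 2911: s^1≡2276, s^2≡1507, s^4≡469, s^8≡1636
11 = 8 + 2 + 1, so s^11 ≡ 1636·1507·2276 ≡ 2890 (mod 2911)
The recovered value 2890 does not match the digest 21.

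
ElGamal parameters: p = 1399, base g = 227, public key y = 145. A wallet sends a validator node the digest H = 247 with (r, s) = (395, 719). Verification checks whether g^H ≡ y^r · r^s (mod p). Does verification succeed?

Left side g^H mod p:
227^247 mod 1399 = 1294
Right side y^r · r^s mod p:
145^395 mod 1399 = 464
395^719 mod 1399 = 45
464·45 = 20880 ≡ 1294 (mod 1399)
1294 ≡ 1294 (mod 1399), so the signature is genuine.

passes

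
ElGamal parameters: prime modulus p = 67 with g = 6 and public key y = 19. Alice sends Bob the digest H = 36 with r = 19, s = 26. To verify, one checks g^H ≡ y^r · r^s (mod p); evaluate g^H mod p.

6^36 mod 67 = 15

15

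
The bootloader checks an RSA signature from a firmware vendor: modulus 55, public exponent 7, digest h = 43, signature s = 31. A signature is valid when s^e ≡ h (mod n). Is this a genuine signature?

s^2 ≡ 31^2 = 961 ≡ 26
s^4 ≡ 26^2 = 676 ≡ 16
7 = 4 + 2 + 1, so s^7 ≡ 16·26·31 ≡ 26 (mod 55)
s^7 mod 55 = 26, but h = 43.

forged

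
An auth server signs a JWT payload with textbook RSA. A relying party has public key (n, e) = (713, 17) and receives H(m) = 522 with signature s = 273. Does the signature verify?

Squares mod 713: s^1≡273, s^2≡377, s^4≡242, s^8≡98, s^16≡335
17 = 16 + 1, so s^17 ≡ 335·273 ≡ 191 (mod 713)
The recovered value 191 does not match the digest 522.

does not verify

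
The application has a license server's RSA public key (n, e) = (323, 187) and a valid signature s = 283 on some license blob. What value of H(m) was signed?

s^2 ≡ 283^2 = 80089 ≡ 308
s^4 ≡ 308^2 = 94864 ≡ 225
s^8 ≡ 225^2 = 50625 ≡ 237
s^16 ≡ 237^2 = 56169 ≡ 290
s^32 ≡ 290^2 = 84100 ≡ 120
s^64 ≡ 120^2 = 14400 ≡ 188
s^128 ≡ 188^2 = 35344 ≡ 137
187 = 128 + 32 + 16 + 8 + 2 + 1, so s^187 ≡ 137·120·290·237·308·283 ≡ 233 (mod 323)

233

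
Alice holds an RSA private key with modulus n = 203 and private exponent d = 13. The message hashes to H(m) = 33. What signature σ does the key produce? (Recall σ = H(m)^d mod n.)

138

Squares mod 203: (H(m))^1≡33, (H(m))^2≡74, (H(m))^4≡198, (H(m))^8≡25
13 = 8 + 4 + 1, so (H(m))^13 ≡ 25·198·33 ≡ 138 (mod 203)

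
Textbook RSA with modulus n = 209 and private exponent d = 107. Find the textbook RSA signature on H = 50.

8

H^2 ≡ 50^2 = 2500 ≡ 201
H^4 ≡ 201^2 = 40401 ≡ 64
H^8 ≡ 64^2 = 4096 ≡ 125
H^16 ≡ 125^2 = 15625 ≡ 159
H^32 ≡ 159^2 = 25281 ≡ 201
H^64 ≡ 201^2 = 40401 ≡ 64
107 = 64 + 32 + 8 + 2 + 1, so H^107 ≡ 64·201·125·201·50 ≡ 8 (mod 209)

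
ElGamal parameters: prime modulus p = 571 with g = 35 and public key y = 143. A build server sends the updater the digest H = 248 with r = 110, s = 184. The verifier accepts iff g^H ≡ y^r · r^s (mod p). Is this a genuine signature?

Left side g^H mod p:
Squares mod 571: 35^1≡35, 35^2≡83, 35^4≡37, 35^8≡227, 35^16≡139, 35^32≡478, 35^64≡84, 35^128≡204
248 = 128 + 64 + 32 + 16 + 8, so 35^248 ≡ 204·84·478·139·227 ≡ 211 (mod 571)
Right side y^r · r^s mod p:
Squares mod 571: 143^1≡143, 143^2≡464, 143^4≡29, 143^8≡270, 143^16≡383, 143^32≡513, 143^64≡509
110 = 64 + 32 + 8 + 4 + 2, so 143^110 ≡ 509·513·270·29·464 ≡ 256 (mod 571)
Squares mod 571: 110^1≡110, 110^2≡109, 110^4≡461, 110^8≡109, 110^16≡461, 110^32≡109, 110^64≡461, 110^128≡109
184 = 128 + 32 + 16 + 8, so 110^184 ≡ 109·109·461·109 ≡ 461 (mod 571)
256·461 = 118016 ≡ 390 (mod 571)
211 ≠ 390, so verification fails.

forged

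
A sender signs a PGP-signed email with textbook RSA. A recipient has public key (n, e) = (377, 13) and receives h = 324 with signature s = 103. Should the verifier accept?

Squares mod 377: s^1≡103, s^2≡53, s^4≡170, s^8≡248
13 = 8 + 4 + 1, so s^13 ≡ 248·170·103 ≡ 194 (mod 377)
194 ≠ 324, so verification fails.

reject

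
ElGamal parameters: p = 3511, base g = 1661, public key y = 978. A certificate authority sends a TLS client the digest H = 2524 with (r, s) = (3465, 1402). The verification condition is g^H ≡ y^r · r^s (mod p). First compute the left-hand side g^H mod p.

2745

1661^2 = 2758921 ≡ 2786
1661^4 ≡ 2786^2 = 7761796 ≡ 2486
1661^8 ≡ 2486^2 = 6180196 ≡ 836
1661^16 ≡ 836^2 = 698896 ≡ 207
1661^32 ≡ 207^2 = 42849 ≡ 717
1661^64 ≡ 717^2 = 514089 ≡ 1483
1661^128 ≡ 1483^2 = 2199289 ≡ 1403
1661^256 ≡ 1403^2 = 1968409 ≡ 2249
1661^512 ≡ 2249^2 = 5058001 ≡ 2161
1661^1024 ≡ 2161^2 = 4669921 ≡ 291
1661^2048 ≡ 291^2 = 84681 ≡ 417
2524 = 2048 + 256 + 128 + 64 + 16 + 8 + 4, so 1661^2524 ≡ 417·2249·1403·1483·207·836·2486 ≡ 2745 (mod 3511)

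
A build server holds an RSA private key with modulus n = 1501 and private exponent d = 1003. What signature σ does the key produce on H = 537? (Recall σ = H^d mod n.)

511

Squares mod 1501: H^1≡537, H^2≡177, H^4≡1309, H^8≡840, H^16≡130, H^32≡389, H^64≡1221, H^128≡348, H^256≡1024, H^512≡878
1003 = 512 + 256 + 128 + 64 + 32 + 8 + 2 + 1, so H^1003 ≡ 878·1024·348·1221·389·840·177·537 ≡ 511 (mod 1501)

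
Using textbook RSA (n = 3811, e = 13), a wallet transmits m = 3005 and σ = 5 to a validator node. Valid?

no

σ^2 ≡ 5^2 = 25
σ^4 ≡ 25^2 = 625
σ^8 ≡ 625^2 = 390625 ≡ 1903
13 = 8 + 4 + 1, so σ^13 ≡ 1903·625·5 ≡ 1715 (mod 3811)
σ^13 mod 3811 = 1715, but m = 3005.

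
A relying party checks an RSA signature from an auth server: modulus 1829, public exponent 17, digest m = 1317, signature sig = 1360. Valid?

yes

sig^2 ≡ 1360^2 = 1849600 ≡ 481
sig^4 ≡ 481^2 = 231361 ≡ 907
sig^8 ≡ 907^2 = 822649 ≡ 1428
sig^16 ≡ 1428^2 = 2039184 ≡ 1678
17 = 16 + 1, so sig^17 ≡ 1678·1360 ≡ 1317 (mod 1829)
sig^17 mod 1829 = 1317 matches m.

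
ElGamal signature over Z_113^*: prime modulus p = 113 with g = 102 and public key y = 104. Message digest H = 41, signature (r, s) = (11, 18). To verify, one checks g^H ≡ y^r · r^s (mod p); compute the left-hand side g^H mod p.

50

102^2 = 10404 ≡ 8
102^4 ≡ 8^2 = 64
102^8 ≡ 64^2 = 4096 ≡ 28
102^16 ≡ 28^2 = 784 ≡ 106
102^32 ≡ 106^2 = 11236 ≡ 49
41 = 32 + 8 + 1, so 102^41 ≡ 49·28·102 ≡ 50 (mod 113)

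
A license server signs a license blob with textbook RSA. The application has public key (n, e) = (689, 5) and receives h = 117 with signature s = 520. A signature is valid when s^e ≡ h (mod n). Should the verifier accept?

Squares mod 689: s^1≡520, s^2≡312, s^4≡195
5 = 4 + 1, so s^5 ≡ 195·520 ≡ 117 (mod 689)
Since 117 equals the digest 117, verification succeeds.

accept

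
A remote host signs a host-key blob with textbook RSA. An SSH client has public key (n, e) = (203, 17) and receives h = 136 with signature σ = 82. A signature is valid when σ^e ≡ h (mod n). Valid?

yes

Squares mod 203: σ^1≡82, σ^2≡25, σ^4≡16, σ^8≡53, σ^16≡170
17 = 16 + 1, so σ^17 ≡ 170·82 ≡ 136 (mod 203)
136 = h, so the signature checks out.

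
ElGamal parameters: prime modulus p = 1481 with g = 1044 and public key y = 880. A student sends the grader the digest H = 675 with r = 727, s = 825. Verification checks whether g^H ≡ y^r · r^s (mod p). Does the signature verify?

does not verify

Left side g^H mod p:
1044^675 mod 1481 = 688
Right side y^r · r^s mod p:
880^727 mod 1481 = 1020
727^825 mod 1481 = 950
1020·950 = 969000 ≡ 426 (mod 1481)
688 ≠ 426, so verification fails.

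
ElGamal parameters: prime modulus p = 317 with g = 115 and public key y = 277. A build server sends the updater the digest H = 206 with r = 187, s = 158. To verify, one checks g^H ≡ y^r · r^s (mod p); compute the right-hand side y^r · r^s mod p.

277^2 = 76729 ≡ 15
277^4 ≡ 15^2 = 225
277^8 ≡ 225^2 = 50625 ≡ 222
277^16 ≡ 222^2 = 49284 ≡ 149
277^32 ≡ 149^2 = 22201 ≡ 11
277^64 ≡ 11^2 = 121
277^128 ≡ 121^2 = 14641 ≡ 59
187 = 128 + 32 + 16 + 8 + 2 + 1, so 277^187 ≡ 59·11·149·222·15·277 ≡ 308 (mod 317)
187^2 = 34969 ≡ 99
187^4 ≡ 99^2 = 9801 ≡ 291
187^8 ≡ 291^2 = 84681 ≡ 42
187^16 ≡ 42^2 = 1764 ≡ 179
187^32 ≡ 179^2 = 32041 ≡ 24
187^64 ≡ 24^2 = 576 ≡ 259
187^128 ≡ 259^2 = 67081 ≡ 194
158 = 128 + 16 + 8 + 4 + 2, so 187^158 ≡ 194·179·42·291·99 ≡ 316 (mod 317)
y^r · r^s ≡ 308·316 = 97328 ≡ 9 (mod 317)

9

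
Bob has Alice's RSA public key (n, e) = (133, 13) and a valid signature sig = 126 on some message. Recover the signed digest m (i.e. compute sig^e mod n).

sig^2 ≡ 126^2 = 15876 ≡ 49
sig^4 ≡ 49^2 = 2401 ≡ 7
sig^8 ≡ 7^2 = 49
13 = 8 + 4 + 1, so sig^13 ≡ 49·7·126 ≡ 126 (mod 133)

126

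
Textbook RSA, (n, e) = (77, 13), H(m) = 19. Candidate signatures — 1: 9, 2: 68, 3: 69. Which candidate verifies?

2

Candidate 1: Squares mod 77: 9^1≡9, 9^2≡4, 9^4≡16, 9^8≡25; 13 = 8 + 4 + 1, so 9^13 ≡ 25·16·9 ≡ 58 (mod 77)
Candidate 2: Squares mod 77: 68^1≡68, 68^2≡4, 68^4≡16, 68^8≡25; 13 = 8 + 4 + 1, so 68^13 ≡ 25·16·68 ≡ 19 (mod 77)
  → matches H(m) = 19
Candidate 3: Squares mod 77: 69^1≡69, 69^2≡64, 69^4≡15, 69^8≡71; 13 = 8 + 4 + 1, so 69^13 ≡ 71·15·69 ≡ 27 (mod 77)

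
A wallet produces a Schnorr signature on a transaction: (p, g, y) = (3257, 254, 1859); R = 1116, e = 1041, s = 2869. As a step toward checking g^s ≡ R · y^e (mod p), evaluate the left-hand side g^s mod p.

339

254^2 = 64516 ≡ 2633
254^4 ≡ 2633^2 = 6932689 ≡ 1793
254^8 ≡ 1793^2 = 3214849 ≡ 190
254^16 ≡ 190^2 = 36100 ≡ 273
254^32 ≡ 273^2 = 74529 ≡ 2875
254^64 ≡ 2875^2 = 8265625 ≡ 2616
254^128 ≡ 2616^2 = 6843456 ≡ 499
254^256 ≡ 499^2 = 249001 ≡ 1469
254^512 ≡ 1469^2 = 2157961 ≡ 1827
254^1024 ≡ 1827^2 = 3337929 ≡ 2761
254^2048 ≡ 2761^2 = 7623121 ≡ 1741
2869 = 2048 + 512 + 256 + 32 + 16 + 4 + 1, so 254^2869 ≡ 1741·1827·1469·2875·273·1793·254 ≡ 339 (mod 3257)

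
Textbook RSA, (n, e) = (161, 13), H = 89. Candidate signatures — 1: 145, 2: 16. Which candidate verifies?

1

Candidate 1: 145^2 = 21025 ≡ 95; 145^4 ≡ 95^2 = 9025 ≡ 9; 145^8 ≡ 9^2 = 81; 13 = 8 + 4 + 1, so 145^13 ≡ 81·9·145 ≡ 89 (mod 161)
  → matches H = 89
Candidate 2: 16^2 = 256 ≡ 95; 16^4 ≡ 95^2 = 9025 ≡ 9; 16^8 ≡ 9^2 = 81; 13 = 8 + 4 + 1, so 16^13 ≡ 81·9·16 ≡ 72 (mod 161)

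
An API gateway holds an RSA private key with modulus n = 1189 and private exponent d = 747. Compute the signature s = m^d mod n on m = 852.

624

m^747 mod 1189 = 624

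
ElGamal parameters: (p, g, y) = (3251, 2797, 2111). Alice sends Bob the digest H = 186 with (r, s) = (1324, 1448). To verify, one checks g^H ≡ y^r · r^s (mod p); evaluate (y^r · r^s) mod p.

2673

Squares mod 3251: 2111^1≡2111, 2111^2≡2451, 2111^4≡2804, 2111^8≡1498, 2111^16≡814, 2111^32≡2643, 2111^64≡2301, 2111^128≡1973, 2111^256≡1282, 2111^512≡1769, 2111^1024≡1899
1324 = 1024 + 256 + 32 + 8 + 4, so 2111^1324 ≡ 1899·1282·2643·1498·2804 ≡ 2055 (mod 3251)
Squares mod 3251: 1324^1≡1324, 1324^2≡687, 1324^4≡574, 1324^8≡1125, 1324^16≡986, 1324^32≡147, 1324^64≡2103, 1324^128≡1249, 1324^256≡2772, 1324^512≡1871, 1324^1024≡2565
1448 = 1024 + 256 + 128 + 32 + 8, so 1324^1448 ≡ 2565·2772·1249·147·1125 ≡ 1539 (mod 3251)
y^r · r^s ≡ 2055·1539 = 3162645 ≡ 2673 (mod 3251)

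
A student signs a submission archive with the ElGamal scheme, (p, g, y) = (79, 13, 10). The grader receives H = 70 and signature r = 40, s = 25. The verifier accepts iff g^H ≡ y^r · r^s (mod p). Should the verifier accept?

reject

Left side g^H mod p:
13^2 = 169 ≡ 11
13^4 ≡ 11^2 = 121 ≡ 42
13^8 ≡ 42^2 = 1764 ≡ 26
13^16 ≡ 26^2 = 676 ≡ 44
13^32 ≡ 44^2 = 1936 ≡ 40
13^64 ≡ 40^2 = 1600 ≡ 20
70 = 64 + 4 + 2, so 13^70 ≡ 20·42·11 ≡ 76 (mod 79)
Right side y^r · r^s mod p:
10^2 = 100 ≡ 21
10^4 ≡ 21^2 = 441 ≡ 46
10^8 ≡ 46^2 = 2116 ≡ 62
10^16 ≡ 62^2 = 3844 ≡ 52
10^32 ≡ 52^2 = 2704 ≡ 18
40 = 32 + 8, so 10^40 ≡ 18·62 ≡ 10 (mod 79)
40^2 = 1600 ≡ 20
40^4 ≡ 20^2 = 400 ≡ 5
40^8 ≡ 5^2 = 25
40^16 ≡ 25^2 = 625 ≡ 72
25 = 16 + 8 + 1, so 40^25 ≡ 72·25·40 ≡ 31 (mod 79)
10·31 = 310 ≡ 73 (mod 79)
76 ≠ 73, so verification fails.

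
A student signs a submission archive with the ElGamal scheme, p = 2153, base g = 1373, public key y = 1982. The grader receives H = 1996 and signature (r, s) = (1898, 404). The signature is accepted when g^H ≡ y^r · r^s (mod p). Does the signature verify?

Left side g^H mod p:
1373^1996 mod 2153 = 1846
Right side y^r · r^s mod p:
1982^1898 mod 2153 = 2079
1898^404 mod 2153 = 266
2079·266 = 553014 ≡ 1846 (mod 2153)
1846 ≡ 1846 (mod 2153), so the signature is genuine.

verifies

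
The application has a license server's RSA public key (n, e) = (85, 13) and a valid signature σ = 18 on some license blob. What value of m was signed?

18

σ^2 ≡ 18^2 = 324 ≡ 69
σ^4 ≡ 69^2 = 4761 ≡ 1
σ^8 ≡ 1^2 = 1
13 = 8 + 4 + 1, so σ^13 ≡ 1·1·18 ≡ 18 (mod 85)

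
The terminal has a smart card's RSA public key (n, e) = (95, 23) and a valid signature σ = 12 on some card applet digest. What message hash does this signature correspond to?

8

Squares mod 95: σ^1≡12, σ^2≡49, σ^4≡26, σ^8≡11, σ^16≡26
23 = 16 + 4 + 2 + 1, so σ^23 ≡ 26·26·49·12 ≡ 8 (mod 95)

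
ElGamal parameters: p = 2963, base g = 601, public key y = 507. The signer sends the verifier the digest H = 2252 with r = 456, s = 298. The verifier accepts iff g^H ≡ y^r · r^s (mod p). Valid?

no

Left side g^H mod p:
601^2 = 361201 ≡ 2678
601^4 ≡ 2678^2 = 7171684 ≡ 1224
601^8 ≡ 1224^2 = 1498176 ≡ 1861
601^16 ≡ 1861^2 = 3463321 ≡ 2537
601^32 ≡ 2537^2 = 6436369 ≡ 733
601^64 ≡ 733^2 = 537289 ≡ 986
601^128 ≡ 986^2 = 972196 ≡ 332
601^256 ≡ 332^2 = 110224 ≡ 593
601^512 ≡ 593^2 = 351649 ≡ 2015
601^1024 ≡ 2015^2 = 4060225 ≡ 915
601^2048 ≡ 915^2 = 837225 ≡ 1659
2252 = 2048 + 128 + 64 + 8 + 4, so 601^2252 ≡ 1659·332·986·1861·1224 ≡ 651 (mod 2963)
Right side y^r · r^s mod p:
507^2 = 257049 ≡ 2231
507^4 ≡ 2231^2 = 4977361 ≡ 2484
507^8 ≡ 2484^2 = 6170256 ≡ 1290
507^16 ≡ 1290^2 = 1664100 ≡ 1857
507^32 ≡ 1857^2 = 3448449 ≡ 2480
507^64 ≡ 2480^2 = 6150400 ≡ 2175
507^128 ≡ 2175^2 = 4730625 ≡ 1677
507^256 ≡ 1677^2 = 2812329 ≡ 442
456 = 256 + 128 + 64 + 8, so 507^456 ≡ 442·1677·2175·1290 ≡ 1581 (mod 2963)
456^2 = 207936 ≡ 526
456^4 ≡ 526^2 = 276676 ≡ 1117
456^8 ≡ 1117^2 = 1247689 ≡ 266
456^16 ≡ 266^2 = 70756 ≡ 2607
456^32 ≡ 2607^2 = 6796449 ≡ 2290
456^64 ≡ 2290^2 = 5244100 ≡ 2553
456^128 ≡ 2553^2 = 6517809 ≡ 2172
456^256 ≡ 2172^2 = 4717584 ≡ 488
298 = 256 + 32 + 8 + 2, so 456^298 ≡ 488·2290·266·526 ≡ 2006 (mod 2963)
1581·2006 = 3171486 ≡ 1076 (mod 2963)
651 ≠ 1076, so verification fails.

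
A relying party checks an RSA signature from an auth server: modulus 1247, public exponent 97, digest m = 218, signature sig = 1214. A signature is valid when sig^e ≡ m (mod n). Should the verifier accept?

sig^2 ≡ 1214^2 = 1473796 ≡ 1089
sig^4 ≡ 1089^2 = 1185921 ≡ 24
sig^8 ≡ 24^2 = 576
sig^16 ≡ 576^2 = 331776 ≡ 74
sig^32 ≡ 74^2 = 5476 ≡ 488
sig^64 ≡ 488^2 = 238144 ≡ 1214
97 = 64 + 32 + 1, so sig^97 ≡ 1214·488·1214 ≡ 210 (mod 1247)
sig^97 mod 1247 = 210, but m = 218.

reject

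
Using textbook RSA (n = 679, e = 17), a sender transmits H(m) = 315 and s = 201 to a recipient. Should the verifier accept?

s^2 ≡ 201^2 = 40401 ≡ 340
s^4 ≡ 340^2 = 115600 ≡ 170
s^8 ≡ 170^2 = 28900 ≡ 382
s^16 ≡ 382^2 = 145924 ≡ 618
17 = 16 + 1, so s^17 ≡ 618·201 ≡ 640 (mod 679)
s^17 mod 679 = 640, but H(m) = 315.

reject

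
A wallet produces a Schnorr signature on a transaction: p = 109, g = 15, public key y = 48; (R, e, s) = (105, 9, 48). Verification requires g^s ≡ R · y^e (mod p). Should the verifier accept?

g^s mod p:
15^48 mod 109 = 75
R · y^e mod p:
48^9 mod 109 = 63
105·63 = 6615 ≡ 75 (mod 109)
75 ≡ 75 (mod 109); signature holds.

accept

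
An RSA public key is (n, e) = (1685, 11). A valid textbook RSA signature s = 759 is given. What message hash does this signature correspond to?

s^2 ≡ 759^2 = 576081 ≡ 1496
s^4 ≡ 1496^2 = 2238016 ≡ 336
s^8 ≡ 336^2 = 112896 ≡ 1
11 = 8 + 2 + 1, so s^11 ≡ 1·1496·759 ≡ 1459 (mod 1685)

1459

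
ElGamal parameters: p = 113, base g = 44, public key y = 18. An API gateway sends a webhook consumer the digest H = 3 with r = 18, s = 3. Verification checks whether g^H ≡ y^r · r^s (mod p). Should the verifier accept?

accept

Left side g^H mod p:
44^2 = 1936 ≡ 15
3 = 2 + 1, so 44^3 ≡ 15·44 ≡ 95 (mod 113)
Right side y^r · r^s mod p:
18^2 = 324 ≡ 98
18^4 ≡ 98^2 = 9604 ≡ 112
18^8 ≡ 112^2 = 12544 ≡ 1
18^16 ≡ 1^2 = 1
18 = 16 + 2, so 18^18 ≡ 1·98 ≡ 98 (mod 113)
18^2 = 324 ≡ 98
3 = 2 + 1, so 18^3 ≡ 98·18 ≡ 69 (mod 113)
98·69 = 6762 ≡ 95 (mod 113)
95 ≡ 95 (mod 113), so the signature is genuine.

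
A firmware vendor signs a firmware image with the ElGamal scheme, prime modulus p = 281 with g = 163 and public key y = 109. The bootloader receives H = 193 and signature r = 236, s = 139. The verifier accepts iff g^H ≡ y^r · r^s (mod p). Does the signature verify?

verifies

Left side g^H mod p:
163^2 = 26569 ≡ 155
163^4 ≡ 155^2 = 24025 ≡ 140
163^8 ≡ 140^2 = 19600 ≡ 211
163^16 ≡ 211^2 = 44521 ≡ 123
163^32 ≡ 123^2 = 15129 ≡ 236
163^64 ≡ 236^2 = 55696 ≡ 58
163^128 ≡ 58^2 = 3364 ≡ 273
193 = 128 + 64 + 1, so 163^193 ≡ 273·58·163 ≡ 238 (mod 281)
Right side y^r · r^s mod p:
109^2 = 11881 ≡ 79
109^4 ≡ 79^2 = 6241 ≡ 59
109^8 ≡ 59^2 = 3481 ≡ 109
109^16 ≡ 109^2 = 11881 ≡ 79
109^32 ≡ 79^2 = 6241 ≡ 59
109^64 ≡ 59^2 = 3481 ≡ 109
109^128 ≡ 109^2 = 11881 ≡ 79
236 = 128 + 64 + 32 + 8 + 4, so 109^236 ≡ 79·109·59·109·59 ≡ 249 (mod 281)
236^2 = 55696 ≡ 58
236^4 ≡ 58^2 = 3364 ≡ 273
236^8 ≡ 273^2 = 74529 ≡ 64
236^16 ≡ 64^2 = 4096 ≡ 162
236^32 ≡ 162^2 = 26244 ≡ 111
236^64 ≡ 111^2 = 12321 ≡ 238
236^128 ≡ 238^2 = 56644 ≡ 163
139 = 128 + 8 + 2 + 1, so 236^139 ≡ 163·64·58·236 ≡ 256 (mod 281)
249·256 = 63744 ≡ 238 (mod 281)
238 ≡ 238 (mod 281), so the signature is genuine.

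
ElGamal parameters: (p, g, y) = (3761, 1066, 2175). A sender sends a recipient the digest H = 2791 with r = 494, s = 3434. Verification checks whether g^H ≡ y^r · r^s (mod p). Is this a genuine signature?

forged

Left side g^H mod p:
1066^2 = 1136356 ≡ 534
1066^4 ≡ 534^2 = 285156 ≡ 3081
1066^8 ≡ 3081^2 = 9492561 ≡ 3558
1066^16 ≡ 3558^2 = 12659364 ≡ 3599
1066^32 ≡ 3599^2 = 12952801 ≡ 3678
1066^64 ≡ 3678^2 = 13527684 ≡ 3128
1066^128 ≡ 3128^2 = 9784384 ≡ 2023
1066^256 ≡ 2023^2 = 4092529 ≡ 561
1066^512 ≡ 561^2 = 314721 ≡ 2558
1066^1024 ≡ 2558^2 = 6543364 ≡ 2985
1066^2048 ≡ 2985^2 = 8910225 ≡ 416
2791 = 2048 + 512 + 128 + 64 + 32 + 4 + 2 + 1, so 1066^2791 ≡ 416·2558·2023·3128·3678·3081·534·1066 ≡ 2217 (mod 3761)
Right side y^r · r^s mod p:
2175^2 = 4730625 ≡ 3048
2175^4 ≡ 3048^2 = 9290304 ≡ 634
2175^8 ≡ 634^2 = 401956 ≡ 3290
2175^16 ≡ 3290^2 = 10824100 ≡ 3703
2175^32 ≡ 3703^2 = 13712209 ≡ 3364
2175^64 ≡ 3364^2 = 11316496 ≡ 3408
2175^128 ≡ 3408^2 = 11614464 ≡ 496
2175^256 ≡ 496^2 = 246016 ≡ 1551
494 = 256 + 128 + 64 + 32 + 8 + 4 + 2, so 2175^494 ≡ 1551·496·3408·3364·3290·634·3048 ≡ 2297 (mod 3761)
494^2 = 244036 ≡ 3332
494^4 ≡ 3332^2 = 11102224 ≡ 3513
494^8 ≡ 3513^2 = 12341169 ≡ 1328
494^16 ≡ 1328^2 = 1763584 ≡ 3436
494^32 ≡ 3436^2 = 11806096 ≡ 317
494^64 ≡ 317^2 = 100489 ≡ 2703
494^128 ≡ 2703^2 = 7306209 ≡ 2347
494^256 ≡ 2347^2 = 5508409 ≡ 2305
494^512 ≡ 2305^2 = 5313025 ≡ 2493
494^1024 ≡ 2493^2 = 6215049 ≡ 1877
494^2048 ≡ 1877^2 = 3523129 ≡ 2833
3434 = 2048 + 1024 + 256 + 64 + 32 + 8 + 2, so 494^3434 ≡ 2833·1877·2305·2703·317·1328·3332 ≡ 2853 (mod 3761)
2297·2853 = 6553341 ≡ 1679 (mod 3761)
2217 ≠ 1679, so verification fails.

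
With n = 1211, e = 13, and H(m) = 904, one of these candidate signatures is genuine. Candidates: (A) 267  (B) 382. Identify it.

Candidate A: Squares mod 1211: 267^1≡267, 267^2≡1051, 267^4≡169, 267^8≡708; 13 = 8 + 4 + 1, so 267^13 ≡ 708·169·267 ≡ 904 (mod 1211)
  → matches H(m) = 904
Candidate B: Squares mod 1211: 382^1≡382, 382^2≡604, 382^4≡305, 382^8≡989; 13 = 8 + 4 + 1, so 382^13 ≡ 989·305·382 ≡ 529 (mod 1211)

A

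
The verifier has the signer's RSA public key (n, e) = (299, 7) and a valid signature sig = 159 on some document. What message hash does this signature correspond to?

263

sig^7 mod 299 = 263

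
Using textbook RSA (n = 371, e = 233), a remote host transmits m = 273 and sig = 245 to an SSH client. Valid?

yes

sig^2 ≡ 245^2 = 60025 ≡ 294
sig^4 ≡ 294^2 = 86436 ≡ 364
sig^8 ≡ 364^2 = 132496 ≡ 49
sig^16 ≡ 49^2 = 2401 ≡ 175
sig^32 ≡ 175^2 = 30625 ≡ 203
sig^64 ≡ 203^2 = 41209 ≡ 28
sig^128 ≡ 28^2 = 784 ≡ 42
233 = 128 + 64 + 32 + 8 + 1, so sig^233 ≡ 42·28·203·49·245 ≡ 273 (mod 371)
273 = m, so the signature checks out.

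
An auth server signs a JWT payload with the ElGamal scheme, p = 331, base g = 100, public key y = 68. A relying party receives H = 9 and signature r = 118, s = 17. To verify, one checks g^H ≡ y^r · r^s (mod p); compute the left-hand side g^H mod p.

100^2 = 10000 ≡ 70
100^4 ≡ 70^2 = 4900 ≡ 266
100^8 ≡ 266^2 = 70756 ≡ 253
9 = 8 + 1, so 100^9 ≡ 253·100 ≡ 144 (mod 331)

144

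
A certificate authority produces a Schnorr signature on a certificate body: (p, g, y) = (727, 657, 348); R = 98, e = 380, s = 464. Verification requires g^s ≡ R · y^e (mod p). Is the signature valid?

g^s mod p:
657^2 = 431649 ≡ 538
657^4 ≡ 538^2 = 289444 ≡ 98
657^8 ≡ 98^2 = 9604 ≡ 153
657^16 ≡ 153^2 = 23409 ≡ 145
657^32 ≡ 145^2 = 21025 ≡ 669
657^64 ≡ 669^2 = 447561 ≡ 456
657^128 ≡ 456^2 = 207936 ≡ 14
657^256 ≡ 14^2 = 196
464 = 256 + 128 + 64 + 16, so 657^464 ≡ 196·14·456·145 ≡ 252 (mod 727)
R · y^e mod p:
348^2 = 121104 ≡ 422
348^4 ≡ 422^2 = 178084 ≡ 696
348^8 ≡ 696^2 = 484416 ≡ 234
348^16 ≡ 234^2 = 54756 ≡ 231
348^32 ≡ 231^2 = 53361 ≡ 290
348^64 ≡ 290^2 = 84100 ≡ 495
348^128 ≡ 495^2 = 245025 ≡ 26
348^256 ≡ 26^2 = 676
380 = 256 + 64 + 32 + 16 + 8 + 4, so 348^380 ≡ 676·495·290·231·234·696 ≡ 418 (mod 727)
98·418 = 40964 ≡ 252 (mod 727)
252 ≡ 252 (mod 727); signature holds.

valid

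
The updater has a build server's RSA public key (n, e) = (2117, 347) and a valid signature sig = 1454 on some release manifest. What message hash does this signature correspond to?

sig^2 ≡ 1454^2 = 2114116 ≡ 1350
sig^4 ≡ 1350^2 = 1822500 ≡ 1880
sig^8 ≡ 1880^2 = 3534400 ≡ 1127
sig^16 ≡ 1127^2 = 1270129 ≡ 2046
sig^32 ≡ 2046^2 = 4186116 ≡ 807
sig^64 ≡ 807^2 = 651249 ≡ 1330
sig^128 ≡ 1330^2 = 1768900 ≡ 1205
sig^256 ≡ 1205^2 = 1452025 ≡ 1880
347 = 256 + 64 + 16 + 8 + 2 + 1, so sig^347 ≡ 1880·1330·2046·1127·1350·1454 ≡ 1571 (mod 2117)

1571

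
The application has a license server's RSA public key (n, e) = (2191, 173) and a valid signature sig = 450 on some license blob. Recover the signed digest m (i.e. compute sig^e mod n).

228

sig^2 ≡ 450^2 = 202500 ≡ 928
sig^4 ≡ 928^2 = 861184 ≡ 121
sig^8 ≡ 121^2 = 14641 ≡ 1495
sig^16 ≡ 1495^2 = 2235025 ≡ 205
sig^32 ≡ 205^2 = 42025 ≡ 396
sig^64 ≡ 396^2 = 156816 ≡ 1255
sig^128 ≡ 1255^2 = 1575025 ≡ 1887
173 = 128 + 32 + 8 + 4 + 1, so sig^173 ≡ 1887·396·1495·121·450 ≡ 228 (mod 2191)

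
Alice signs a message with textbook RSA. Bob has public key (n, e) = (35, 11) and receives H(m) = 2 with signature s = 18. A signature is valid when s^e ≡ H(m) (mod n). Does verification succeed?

s^2 ≡ 18^2 = 324 ≡ 9
s^4 ≡ 9^2 = 81 ≡ 11
s^8 ≡ 11^2 = 121 ≡ 16
11 = 8 + 2 + 1, so s^11 ≡ 16·9·18 ≡ 2 (mod 35)
Since 2 equals the digest 2, verification succeeds.

passes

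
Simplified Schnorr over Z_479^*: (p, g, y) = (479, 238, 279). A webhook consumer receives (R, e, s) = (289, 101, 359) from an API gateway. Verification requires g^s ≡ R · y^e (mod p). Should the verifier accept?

accept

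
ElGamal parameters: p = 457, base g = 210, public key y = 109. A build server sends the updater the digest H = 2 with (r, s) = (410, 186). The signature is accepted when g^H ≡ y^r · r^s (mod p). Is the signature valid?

Left side g^H mod p:
210^2 = 44100 ≡ 228
Right side y^r · r^s mod p:
109^2 = 11881 ≡ 456
109^4 ≡ 456^2 = 207936 ≡ 1
109^8 ≡ 1^2 = 1
109^16 ≡ 1^2 = 1
109^32 ≡ 1^2 = 1
109^64 ≡ 1^2 = 1
109^128 ≡ 1^2 = 1
109^256 ≡ 1^2 = 1
410 = 256 + 128 + 16 + 8 + 2, so 109^410 ≡ 1·1·1·1·456 ≡ 456 (mod 457)
410^2 = 168100 ≡ 381
410^4 ≡ 381^2 = 145161 ≡ 292
410^8 ≡ 292^2 = 85264 ≡ 262
410^16 ≡ 262^2 = 68644 ≡ 94
410^32 ≡ 94^2 = 8836 ≡ 153
410^64 ≡ 153^2 = 23409 ≡ 102
410^128 ≡ 102^2 = 10404 ≡ 350
186 = 128 + 32 + 16 + 8 + 2, so 410^186 ≡ 350·153·94·262·381 ≡ 239 (mod 457)
456·239 = 108984 ≡ 218 (mod 457)
228 ≠ 218, so verification fails.

invalid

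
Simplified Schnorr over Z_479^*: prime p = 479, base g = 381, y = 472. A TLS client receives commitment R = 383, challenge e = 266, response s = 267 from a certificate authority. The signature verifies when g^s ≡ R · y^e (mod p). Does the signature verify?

does not verify

g^s mod p:
381^2 = 145161 ≡ 24
381^4 ≡ 24^2 = 576 ≡ 97
381^8 ≡ 97^2 = 9409 ≡ 308
381^16 ≡ 308^2 = 94864 ≡ 22
381^32 ≡ 22^2 = 484 ≡ 5
381^64 ≡ 5^2 = 25
381^128 ≡ 25^2 = 625 ≡ 146
381^256 ≡ 146^2 = 21316 ≡ 240
267 = 256 + 8 + 2 + 1, so 381^267 ≡ 240·308·24·381 ≡ 395 (mod 479)
R · y^e mod p:
472^2 = 222784 ≡ 49
472^4 ≡ 49^2 = 2401 ≡ 6
472^8 ≡ 6^2 = 36
472^16 ≡ 36^2 = 1296 ≡ 338
472^32 ≡ 338^2 = 114244 ≡ 242
472^64 ≡ 242^2 = 58564 ≡ 126
472^128 ≡ 126^2 = 15876 ≡ 69
472^256 ≡ 69^2 = 4761 ≡ 450
266 = 256 + 8 + 2, so 472^266 ≡ 450·36·49 ≡ 97 (mod 479)
383·97 = 37151 ≡ 268 (mod 479)
395 ≠ 268; the check fails.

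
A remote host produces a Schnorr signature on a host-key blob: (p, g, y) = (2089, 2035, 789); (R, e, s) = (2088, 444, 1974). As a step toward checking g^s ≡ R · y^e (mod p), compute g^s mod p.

2088

Squares mod 2089: 2035^1≡2035, 2035^2≡827, 2035^4≡826, 2035^8≡1262, 2035^16≡826, 2035^32≡1262, 2035^64≡826, 2035^128≡1262, 2035^256≡826, 2035^512≡1262, 2035^1024≡826
1974 = 1024 + 512 + 256 + 128 + 32 + 16 + 4 + 2, so 2035^1974 ≡ 826·1262·826·1262·1262·826·826·827 ≡ 2088 (mod 2089)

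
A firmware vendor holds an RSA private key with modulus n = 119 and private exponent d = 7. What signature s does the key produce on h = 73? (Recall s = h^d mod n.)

h^2 ≡ 73^2 = 5329 ≡ 93
h^4 ≡ 93^2 = 8649 ≡ 81
7 = 4 + 2 + 1, so h^7 ≡ 81·93·73 ≡ 10 (mod 119)

10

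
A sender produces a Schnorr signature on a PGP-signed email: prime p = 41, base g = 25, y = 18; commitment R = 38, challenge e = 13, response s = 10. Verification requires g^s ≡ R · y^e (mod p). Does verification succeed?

fails

g^s mod p:
25^2 = 625 ≡ 10
25^4 ≡ 10^2 = 100 ≡ 18
25^8 ≡ 18^2 = 324 ≡ 37
10 = 8 + 2, so 25^10 ≡ 37·10 ≡ 1 (mod 41)
R · y^e mod p:
18^2 = 324 ≡ 37
18^4 ≡ 37^2 = 1369 ≡ 16
18^8 ≡ 16^2 = 256 ≡ 10
13 = 8 + 4 + 1, so 18^13 ≡ 10·16·18 ≡ 10 (mod 41)
38·10 = 380 ≡ 11 (mod 41)
1 ≠ 11; the check fails.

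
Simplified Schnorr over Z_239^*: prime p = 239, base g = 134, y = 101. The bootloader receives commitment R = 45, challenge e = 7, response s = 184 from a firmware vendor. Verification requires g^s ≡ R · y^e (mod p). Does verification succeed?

g^s mod p:
134^184 mod 239 = 29
R · y^e mod p:
101^7 mod 239 = 75
45·75 = 3375 ≡ 29 (mod 239)
29 ≡ 29 (mod 239); signature holds.

passes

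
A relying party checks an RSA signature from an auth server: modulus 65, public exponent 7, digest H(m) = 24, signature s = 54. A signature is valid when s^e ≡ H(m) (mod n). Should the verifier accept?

accept

s^7 mod 65 = 24
s^7 mod 65 = 24 matches H(m).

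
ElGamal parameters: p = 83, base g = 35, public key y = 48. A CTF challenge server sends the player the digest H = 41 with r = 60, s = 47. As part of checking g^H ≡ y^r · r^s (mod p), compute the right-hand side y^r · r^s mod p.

48^2 = 2304 ≡ 63
48^4 ≡ 63^2 = 3969 ≡ 68
48^8 ≡ 68^2 = 4624 ≡ 59
48^16 ≡ 59^2 = 3481 ≡ 78
48^32 ≡ 78^2 = 6084 ≡ 25
60 = 32 + 16 + 8 + 4, so 48^60 ≡ 25·78·59·68 ≡ 69 (mod 83)
60^2 = 3600 ≡ 31
60^4 ≡ 31^2 = 961 ≡ 48
60^8 ≡ 48^2 = 2304 ≡ 63
60^16 ≡ 63^2 = 3969 ≡ 68
60^32 ≡ 68^2 = 4624 ≡ 59
47 = 32 + 8 + 4 + 2 + 1, so 60^47 ≡ 59·63·48·31·60 ≡ 6 (mod 83)
y^r · r^s ≡ 69·6 = 414 ≡ 82 (mod 83)

82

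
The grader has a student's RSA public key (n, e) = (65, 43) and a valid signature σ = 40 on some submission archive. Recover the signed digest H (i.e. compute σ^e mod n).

σ^43 mod 65 = 40

40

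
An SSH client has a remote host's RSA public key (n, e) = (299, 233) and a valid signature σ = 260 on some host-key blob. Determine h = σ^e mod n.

σ^2 ≡ 260^2 = 67600 ≡ 26
σ^4 ≡ 26^2 = 676 ≡ 78
σ^8 ≡ 78^2 = 6084 ≡ 104
σ^16 ≡ 104^2 = 10816 ≡ 52
σ^32 ≡ 52^2 = 2704 ≡ 13
σ^64 ≡ 13^2 = 169
σ^128 ≡ 169^2 = 28561 ≡ 156
233 = 128 + 64 + 32 + 8 + 1, so σ^233 ≡ 156·169·13·104·260 ≡ 273 (mod 299)

273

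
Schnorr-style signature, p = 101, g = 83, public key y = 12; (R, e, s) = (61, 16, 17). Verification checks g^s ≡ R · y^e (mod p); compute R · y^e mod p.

11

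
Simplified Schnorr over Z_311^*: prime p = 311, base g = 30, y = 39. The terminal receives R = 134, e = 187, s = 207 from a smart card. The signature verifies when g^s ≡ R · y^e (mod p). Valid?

no

g^s mod p:
30^2 = 900 ≡ 278
30^4 ≡ 278^2 = 77284 ≡ 156
30^8 ≡ 156^2 = 24336 ≡ 78
30^16 ≡ 78^2 = 6084 ≡ 175
30^32 ≡ 175^2 = 30625 ≡ 147
30^64 ≡ 147^2 = 21609 ≡ 150
30^128 ≡ 150^2 = 22500 ≡ 108
207 = 128 + 64 + 8 + 4 + 2 + 1, so 30^207 ≡ 108·150·78·156·278·30 ≡ 267 (mod 311)
R · y^e mod p:
39^2 = 1521 ≡ 277
39^4 ≡ 277^2 = 76729 ≡ 223
39^8 ≡ 223^2 = 49729 ≡ 280
39^16 ≡ 280^2 = 78400 ≡ 28
39^32 ≡ 28^2 = 784 ≡ 162
39^64 ≡ 162^2 = 26244 ≡ 120
39^128 ≡ 120^2 = 14400 ≡ 94
187 = 128 + 32 + 16 + 8 + 2 + 1, so 39^187 ≡ 94·162·28·280·277·39 ≡ 162 (mod 311)
134·162 = 21708 ≡ 249 (mod 311)
267 ≠ 249; the check fails.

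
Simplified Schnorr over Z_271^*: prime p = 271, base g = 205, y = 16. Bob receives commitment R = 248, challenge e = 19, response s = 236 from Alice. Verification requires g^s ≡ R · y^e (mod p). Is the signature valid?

valid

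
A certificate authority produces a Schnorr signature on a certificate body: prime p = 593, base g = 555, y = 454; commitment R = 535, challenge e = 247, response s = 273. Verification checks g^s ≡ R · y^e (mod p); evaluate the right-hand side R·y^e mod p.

311

Squares mod 593: 454^1≡454, 454^2≡345, 454^4≡425, 454^8≡353, 454^16≡79, 454^32≡311, 454^64≡62, 454^128≡286
247 = 128 + 64 + 32 + 16 + 4 + 2 + 1, so 454^247 ≡ 286·62·311·79·425·345·454 ≡ 148 (mod 593)
R · y^e ≡ 535·148 = 79180 ≡ 311 (mod 593)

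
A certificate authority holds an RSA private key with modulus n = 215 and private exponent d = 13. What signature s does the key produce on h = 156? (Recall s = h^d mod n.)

h^2 ≡ 156^2 = 24336 ≡ 41
h^4 ≡ 41^2 = 1681 ≡ 176
h^8 ≡ 176^2 = 30976 ≡ 16
13 = 8 + 4 + 1, so h^13 ≡ 16·176·156 ≡ 51 (mod 215)

51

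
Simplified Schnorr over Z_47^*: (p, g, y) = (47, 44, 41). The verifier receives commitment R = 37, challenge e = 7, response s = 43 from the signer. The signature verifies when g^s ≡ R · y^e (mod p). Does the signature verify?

verifies

g^s mod p:
44^2 = 1936 ≡ 9
44^4 ≡ 9^2 = 81 ≡ 34
44^8 ≡ 34^2 = 1156 ≡ 28
44^16 ≡ 28^2 = 784 ≡ 32
44^32 ≡ 32^2 = 1024 ≡ 37
43 = 32 + 8 + 2 + 1, so 44^43 ≡ 37·28·9·44 ≡ 40 (mod 47)
R · y^e mod p:
41^2 = 1681 ≡ 36
41^4 ≡ 36^2 = 1296 ≡ 27
7 = 4 + 2 + 1, so 41^7 ≡ 27·36·41 ≡ 43 (mod 47)
37·43 = 1591 ≡ 40 (mod 47)
40 ≡ 40 (mod 47); signature holds.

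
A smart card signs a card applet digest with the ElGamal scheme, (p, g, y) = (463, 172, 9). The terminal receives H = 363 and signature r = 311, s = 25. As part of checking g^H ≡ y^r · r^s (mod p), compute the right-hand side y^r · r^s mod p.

308

9^2 = 81
9^4 ≡ 81^2 = 6561 ≡ 79
9^8 ≡ 79^2 = 6241 ≡ 222
9^16 ≡ 222^2 = 49284 ≡ 206
9^32 ≡ 206^2 = 42436 ≡ 303
9^64 ≡ 303^2 = 91809 ≡ 135
9^128 ≡ 135^2 = 18225 ≡ 168
9^256 ≡ 168^2 = 28224 ≡ 444
311 = 256 + 32 + 16 + 4 + 2 + 1, so 9^311 ≡ 444·303·206·79·81·9 ≡ 30 (mod 463)
311^2 = 96721 ≡ 417
311^4 ≡ 417^2 = 173889 ≡ 264
311^8 ≡ 264^2 = 69696 ≡ 246
311^16 ≡ 246^2 = 60516 ≡ 326
25 = 16 + 8 + 1, so 311^25 ≡ 326·246·311 ≡ 72 (mod 463)
y^r · r^s ≡ 30·72 = 2160 ≡ 308 (mod 463)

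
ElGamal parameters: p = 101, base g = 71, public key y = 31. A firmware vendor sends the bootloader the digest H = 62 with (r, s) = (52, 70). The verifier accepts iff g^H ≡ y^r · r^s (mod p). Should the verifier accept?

accept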